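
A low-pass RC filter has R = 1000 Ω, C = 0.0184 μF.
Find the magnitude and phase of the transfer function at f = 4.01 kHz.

Step 1 — Angular frequency: ω = 2π·4010 = 2.52e+04 rad/s.
Step 2 — Transfer function: H(jω) = 1/(1 + jωRC).
Step 3 — Denominator: 1 + jωRC = 1 + j·2.52e+04·1000·1.84e-08 = 1 + j0.4636.
Step 4 — H = 0.8231 - j0.3816.
Step 5 — Magnitude: |H| = 0.9072 (-0.8 dB); phase: φ = -24.9°.

|H| = 0.9072 (-0.8 dB), φ = -24.9°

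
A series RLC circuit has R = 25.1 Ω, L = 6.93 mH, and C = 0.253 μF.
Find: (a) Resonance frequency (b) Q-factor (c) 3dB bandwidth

Step 1 — Resonance condition Im(Z)=0 gives ω₀ = 1/√(LC).
Step 2 — ω₀ = 1/√(0.00693·2.53e-07) = 2.388e+04 rad/s.
Step 3 — f₀ = ω₀/(2π) = 3801 Hz.
Step 4 — Series Q: Q = ω₀L/R = 2.388e+04·0.00693/25.1 = 6.594.
Step 5 — 3dB bandwidth: Δω = ω₀/Q = 3622 rad/s; BW = Δω/(2π) = 576.4 Hz.

(a) f₀ = 3801 Hz  (b) Q = 6.594  (c) BW = 576.4 Hz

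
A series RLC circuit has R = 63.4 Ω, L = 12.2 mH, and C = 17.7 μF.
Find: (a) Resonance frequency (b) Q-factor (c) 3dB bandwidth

Step 1 — Resonance condition Im(Z)=0 gives ω₀ = 1/√(LC).
Step 2 — ω₀ = 1/√(0.0122·1.77e-05) = 2152 rad/s.
Step 3 — f₀ = ω₀/(2π) = 342.5 Hz.
Step 4 — Series Q: Q = ω₀L/R = 2152·0.0122/63.4 = 0.4141.
Step 5 — 3dB bandwidth: Δω = ω₀/Q = 5197 rad/s; BW = Δω/(2π) = 827.1 Hz.

(a) f₀ = 342.5 Hz  (b) Q = 0.4141  (c) BW = 827.1 Hz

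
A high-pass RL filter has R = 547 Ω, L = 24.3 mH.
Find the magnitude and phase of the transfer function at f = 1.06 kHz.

Step 1 — Angular frequency: ω = 2π·1060 = 6660 rad/s.
Step 2 — Transfer function: H(jω) = jωL/(R + jωL).
Step 3 — Numerator jωL = j·161.8; denominator R + jωL = 547 + j161.8.
Step 4 — H = 0.08049 + j0.2721.
Step 5 — Magnitude: |H| = 0.2837 (-10.9 dB); phase: φ = 73.5°.

|H| = 0.2837 (-10.9 dB), φ = 73.5°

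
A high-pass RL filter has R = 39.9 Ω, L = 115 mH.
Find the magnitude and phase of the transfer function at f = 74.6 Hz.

Step 1 — Angular frequency: ω = 2π·74.6 = 468.7 rad/s.
Step 2 — Transfer function: H(jω) = jωL/(R + jωL).
Step 3 — Numerator jωL = j·53.9; denominator R + jωL = 39.9 + j53.9.
Step 4 — H = 0.646 + j0.4782.
Step 5 — Magnitude: |H| = 0.8038 (-1.9 dB); phase: φ = 36.5°.

|H| = 0.8038 (-1.9 dB), φ = 36.5°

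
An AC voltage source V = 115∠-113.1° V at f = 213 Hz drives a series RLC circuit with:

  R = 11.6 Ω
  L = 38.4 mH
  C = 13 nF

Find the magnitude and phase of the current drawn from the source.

Step 1 — Angular frequency: ω = 2π·f = 2π·213 = 1338 rad/s.
Step 2 — Component impedances:
  R: Z = R = 11.6 Ω
  L: Z = jωL = j·1338·0.0384 = 0 + j51.39 Ω
  C: Z = 1/(jωC) = -j/(ω·C) = 0 - j5.748e+04 Ω
Step 3 — Series combination: Z_total = R + L + C = 11.6 - j5.743e+04 Ω = 5.743e+04∠-90.0° Ω.
Step 4 — Source phasor: V = 115∠-113.1° V = -45.12 - j105.8 V.
Step 5 — Ohm's law: I = V / Z_total = (-45.12 - j105.8) / (11.6 - j5.743e+04) = 0.001842 - j0.0007861 A.
Step 6 — Convert to polar: |I| = 0.002003 A, ∠I = -23.1°.

I = 0.002003∠-23.1° A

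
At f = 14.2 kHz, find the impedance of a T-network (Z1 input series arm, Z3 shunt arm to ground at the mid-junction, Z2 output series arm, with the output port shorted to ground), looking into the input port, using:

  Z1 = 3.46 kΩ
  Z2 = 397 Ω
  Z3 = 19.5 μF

Step 1 — Angular frequency: ω = 2π·f = 2π·1.42e+04 = 8.922e+04 rad/s.
Step 2 — Component impedances:
  Z1: Z = R = 3460 Ω
  Z2: Z = R = 397 Ω
  Z3: Z = 1/(jωC) = -j/(ω·C) = 0 - j0.5748 Ω
Step 3 — With the output port shorted to ground, the output series arm Z2 runs from the junction to ground; the shunt arm Z3 also runs from the junction to ground. They appear in parallel: Z3 || Z2 = 0.0008322 - j0.5748 Ω.
Step 4 — Series with input arm Z1: Z_in = Z1 + (Z3 || Z2) = 3460 - j0.5748 Ω = 3460∠-0.0° Ω.

Z = 3460 - j0.5748 Ω = 3460∠-0.0° Ω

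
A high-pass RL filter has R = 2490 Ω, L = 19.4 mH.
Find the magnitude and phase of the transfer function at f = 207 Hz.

Step 1 — Angular frequency: ω = 2π·207 = 1301 rad/s.
Step 2 — Transfer function: H(jω) = jωL/(R + jωL).
Step 3 — Numerator jωL = j·25.23; denominator R + jωL = 2490 + j25.23.
Step 4 — H = 0.0001027 + j0.01013.
Step 5 — Magnitude: |H| = 0.01013 (-39.9 dB); phase: φ = 89.4°.

|H| = 0.01013 (-39.9 dB), φ = 89.4°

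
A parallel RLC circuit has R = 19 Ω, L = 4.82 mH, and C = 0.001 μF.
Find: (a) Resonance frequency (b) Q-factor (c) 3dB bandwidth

Step 1 — Resonance: ω₀ = 1/√(LC) = 1/√(0.00482·1e-09) = 4.555e+05 rad/s.
Step 2 — f₀ = ω₀/(2π) = 7.249e+04 Hz.
Step 3 — Parallel Q: Q = R/(ω₀L) = 19/(4.555e+05·0.00482) = 0.008654.
Step 4 — Bandwidth: Δω = ω₀/Q = 5.263e+07 rad/s; BW = Δω/(2π) = 8.377e+06 Hz.

(a) f₀ = 7.249e+04 Hz  (b) Q = 0.008654  (c) BW = 8.377e+06 Hz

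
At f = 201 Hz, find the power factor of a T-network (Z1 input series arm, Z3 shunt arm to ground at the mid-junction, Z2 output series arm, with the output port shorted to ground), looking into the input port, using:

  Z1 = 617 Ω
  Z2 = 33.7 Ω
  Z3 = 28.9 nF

Step 1 — Angular frequency: ω = 2π·f = 2π·201 = 1263 rad/s.
Step 2 — Component impedances:
  Z1: Z = R = 617 Ω
  Z2: Z = R = 33.7 Ω
  Z3: Z = 1/(jωC) = -j/(ω·C) = 0 - j2.74e+04 Ω
Step 3 — With the output port shorted to ground, the output series arm Z2 runs from the junction to ground; the shunt arm Z3 also runs from the junction to ground. They appear in parallel: Z3 || Z2 = 33.7 - j0.04145 Ω.
Step 4 — Series with input arm Z1: Z_in = Z1 + (Z3 || Z2) = 650.7 - j0.04145 Ω = 650.7∠-0.0° Ω.
Step 5 — Power factor: PF = cos(φ) = Re(Z)/|Z| = 650.7/650.7 = 1.
Step 6 — Type: Im(Z) = -0.04145 ⇒ leading (phase φ = -0.0°).

PF = 1 (leading, φ = -0.0°)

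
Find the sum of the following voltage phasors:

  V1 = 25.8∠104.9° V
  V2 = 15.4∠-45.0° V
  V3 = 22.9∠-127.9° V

Step 1 — Convert each phasor to rectangular form:
  V1 = 25.8·(cos(104.9°) + j·sin(104.9°)) = -6.634 + j24.93 V
  V2 = 15.4·(cos(-45.0°) + j·sin(-45.0°)) = 10.89 - j10.89 V
  V3 = 22.9·(cos(-127.9°) + j·sin(-127.9°)) = -14.07 - j18.07 V
Step 2 — Sum components: V_total = -9.812 - j4.027 V.
Step 3 — Convert to polar: |V_total| = 10.61 V, ∠V_total = -157.7°.

V_total = 10.61∠-157.7° V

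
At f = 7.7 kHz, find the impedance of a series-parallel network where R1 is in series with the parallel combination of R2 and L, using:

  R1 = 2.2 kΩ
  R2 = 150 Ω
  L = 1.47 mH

Step 1 — Angular frequency: ω = 2π·f = 2π·7700 = 4.838e+04 rad/s.
Step 2 — Component impedances:
  R1: Z = R = 2200 Ω
  R2: Z = R = 150 Ω
  L: Z = jωL = j·4.838e+04·0.00147 = 0 + j71.12 Ω
Step 3 — Parallel branch: R2 || L = 1/(1/R2 + 1/L) = 27.53 + j58.07 Ω.
Step 4 — Series with R1: Z_total = R1 + (R2 || L) = 2228 + j58.07 Ω = 2228∠1.5° Ω.

Z = 2228 + j58.07 Ω = 2228∠1.5° Ω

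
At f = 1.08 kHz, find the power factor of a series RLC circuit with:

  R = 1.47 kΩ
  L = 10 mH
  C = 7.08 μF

Step 1 — Angular frequency: ω = 2π·f = 2π·1080 = 6786 rad/s.
Step 2 — Component impedances:
  R: Z = R = 1470 Ω
  L: Z = jωL = j·6786·0.01 = 0 + j67.86 Ω
  C: Z = 1/(jωC) = -j/(ω·C) = 0 - j20.81 Ω
Step 3 — Series combination: Z_total = R + L + C = 1470 + j47.04 Ω = 1471∠1.8° Ω.
Step 4 — Power factor: PF = cos(φ) = Re(Z)/|Z| = 1470/1470.8 = 0.9995.
Step 5 — Type: Im(Z) = 47.04 ⇒ lagging (phase φ = 1.8°).

PF = 0.9995 (lagging, φ = 1.8°)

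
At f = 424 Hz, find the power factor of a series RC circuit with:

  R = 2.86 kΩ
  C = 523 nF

Step 1 — Angular frequency: ω = 2π·f = 2π·424 = 2664 rad/s.
Step 2 — Component impedances:
  R: Z = R = 2860 Ω
  C: Z = 1/(jωC) = -j/(ω·C) = 0 - j717.7 Ω
Step 3 — Series combination: Z_total = R + C = 2860 - j717.7 Ω = 2949∠-14.1° Ω.
Step 4 — Power factor: PF = cos(φ) = Re(Z)/|Z| = 2860/2948.7 = 0.9699.
Step 5 — Type: Im(Z) = -717.7 ⇒ leading (phase φ = -14.1°).

PF = 0.9699 (leading, φ = -14.1°)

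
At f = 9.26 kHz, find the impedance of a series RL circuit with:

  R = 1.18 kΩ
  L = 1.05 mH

Step 1 — Angular frequency: ω = 2π·f = 2π·9260 = 5.818e+04 rad/s.
Step 2 — Component impedances:
  R: Z = R = 1180 Ω
  L: Z = jωL = j·5.818e+04·0.00105 = 0 + j61.09 Ω
Step 3 — Series combination: Z_total = R + L = 1180 + j61.09 Ω = 1182∠3.0° Ω.

Z = 1180 + j61.09 Ω = 1182∠3.0° Ω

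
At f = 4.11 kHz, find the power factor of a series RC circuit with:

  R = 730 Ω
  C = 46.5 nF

Step 1 — Angular frequency: ω = 2π·f = 2π·4110 = 2.582e+04 rad/s.
Step 2 — Component impedances:
  R: Z = R = 730 Ω
  C: Z = 1/(jωC) = -j/(ω·C) = 0 - j832.8 Ω
Step 3 — Series combination: Z_total = R + C = 730 - j832.8 Ω = 1107∠-48.8° Ω.
Step 4 — Power factor: PF = cos(φ) = Re(Z)/|Z| = 730/1107.4 = 0.6592.
Step 5 — Type: Im(Z) = -832.8 ⇒ leading (phase φ = -48.8°).

PF = 0.6592 (leading, φ = -48.8°)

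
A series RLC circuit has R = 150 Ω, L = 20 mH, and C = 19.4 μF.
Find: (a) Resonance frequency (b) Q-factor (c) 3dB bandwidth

Step 1 — Resonance condition Im(Z)=0 gives ω₀ = 1/√(LC).
Step 2 — ω₀ = 1/√(0.02·1.94e-05) = 1605 rad/s.
Step 3 — f₀ = ω₀/(2π) = 255.5 Hz.
Step 4 — Series Q: Q = ω₀L/R = 1605·0.02/150 = 0.2141.
Step 5 — 3dB bandwidth: Δω = ω₀/Q = 7500 rad/s; BW = Δω/(2π) = 1194 Hz.

(a) f₀ = 255.5 Hz  (b) Q = 0.2141  (c) BW = 1194 Hz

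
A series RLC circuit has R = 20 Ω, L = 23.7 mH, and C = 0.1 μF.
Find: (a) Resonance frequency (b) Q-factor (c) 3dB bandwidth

Step 1 — Resonance condition Im(Z)=0 gives ω₀ = 1/√(LC).
Step 2 — ω₀ = 1/√(0.0237·1e-07) = 2.054e+04 rad/s.
Step 3 — f₀ = ω₀/(2π) = 3269 Hz.
Step 4 — Series Q: Q = ω₀L/R = 2.054e+04·0.0237/20 = 24.34.
Step 5 — 3dB bandwidth: Δω = ω₀/Q = 843.9 rad/s; BW = Δω/(2π) = 134.3 Hz.

(a) f₀ = 3269 Hz  (b) Q = 24.34  (c) BW = 134.3 Hz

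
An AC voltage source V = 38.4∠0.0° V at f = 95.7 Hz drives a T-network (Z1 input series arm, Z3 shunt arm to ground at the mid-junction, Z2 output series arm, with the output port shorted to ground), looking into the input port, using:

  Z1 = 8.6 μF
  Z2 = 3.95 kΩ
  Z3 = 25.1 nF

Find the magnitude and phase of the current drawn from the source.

Step 1 — Angular frequency: ω = 2π·f = 2π·95.7 = 601.3 rad/s.
Step 2 — Component impedances:
  Z1: Z = 1/(jωC) = -j/(ω·C) = 0 - j193.4 Ω
  Z2: Z = R = 3950 Ω
  Z3: Z = 1/(jωC) = -j/(ω·C) = 0 - j6.626e+04 Ω
Step 3 — With the output port shorted to ground, the output series arm Z2 runs from the junction to ground; the shunt arm Z3 also runs from the junction to ground. They appear in parallel: Z3 || Z2 = 3936 - j234.6 Ω.
Step 4 — Series with input arm Z1: Z_in = Z1 + (Z3 || Z2) = 3936 - j428 Ω = 3959∠-6.2° Ω.
Step 5 — Source phasor: V = 38.4∠0.0° V = 38.4 V.
Step 6 — Ohm's law: I = V / Z_total = (38.4) / (3936 - j428) = 0.009642 + j0.001049 A.
Step 7 — Convert to polar: |I| = 0.009699 A, ∠I = 6.2°.

I = 0.009699∠6.2° A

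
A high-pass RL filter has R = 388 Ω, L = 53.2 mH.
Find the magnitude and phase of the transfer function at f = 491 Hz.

Step 1 — Angular frequency: ω = 2π·491 = 3085 rad/s.
Step 2 — Transfer function: H(jω) = jωL/(R + jωL).
Step 3 — Numerator jωL = j·164.1; denominator R + jωL = 388 + j164.1.
Step 4 — H = 0.1518 + j0.3588.
Step 5 — Magnitude: |H| = 0.3896 (-8.2 dB); phase: φ = 67.1°.

|H| = 0.3896 (-8.2 dB), φ = 67.1°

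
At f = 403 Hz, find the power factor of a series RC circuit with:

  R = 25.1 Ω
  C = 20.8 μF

Step 1 — Angular frequency: ω = 2π·f = 2π·403 = 2532 rad/s.
Step 2 — Component impedances:
  R: Z = R = 25.1 Ω
  C: Z = 1/(jωC) = -j/(ω·C) = 0 - j18.99 Ω
Step 3 — Series combination: Z_total = R + C = 25.1 - j18.99 Ω = 31.47∠-37.1° Ω.
Step 4 — Power factor: PF = cos(φ) = Re(Z)/|Z| = 25.1/31.472 = 0.7975.
Step 5 — Type: Im(Z) = -18.99 ⇒ leading (phase φ = -37.1°).

PF = 0.7975 (leading, φ = -37.1°)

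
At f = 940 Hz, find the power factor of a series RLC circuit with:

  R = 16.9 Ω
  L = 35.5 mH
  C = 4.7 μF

Step 1 — Angular frequency: ω = 2π·f = 2π·940 = 5906 rad/s.
Step 2 — Component impedances:
  R: Z = R = 16.9 Ω
  L: Z = jωL = j·5906·0.0355 = 0 + j209.7 Ω
  C: Z = 1/(jωC) = -j/(ω·C) = 0 - j36.02 Ω
Step 3 — Series combination: Z_total = R + L + C = 16.9 + j173.6 Ω = 174.5∠84.4° Ω.
Step 4 — Power factor: PF = cos(φ) = Re(Z)/|Z| = 16.9/174.466 = 0.09687.
Step 5 — Type: Im(Z) = 173.6 ⇒ lagging (phase φ = 84.4°).

PF = 0.09687 (lagging, φ = 84.4°)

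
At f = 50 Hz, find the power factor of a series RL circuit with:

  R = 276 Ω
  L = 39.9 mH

Step 1 — Angular frequency: ω = 2π·f = 2π·50 = 314.2 rad/s.
Step 2 — Component impedances:
  R: Z = R = 276 Ω
  L: Z = jωL = j·314.2·0.0399 = 0 + j12.53 Ω
Step 3 — Series combination: Z_total = R + L = 276 + j12.53 Ω = 276.3∠2.6° Ω.
Step 4 — Power factor: PF = cos(φ) = Re(Z)/|Z| = 276/276.28 = 0.999.
Step 5 — Type: Im(Z) = 12.53 ⇒ lagging (phase φ = 2.6°).

PF = 0.999 (lagging, φ = 2.6°)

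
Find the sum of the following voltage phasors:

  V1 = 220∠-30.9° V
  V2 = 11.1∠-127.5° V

Step 1 — Convert each phasor to rectangular form:
  V1 = 220·(cos(-30.9°) + j·sin(-30.9°)) = 188.8 - j113 V
  V2 = 11.1·(cos(-127.5°) + j·sin(-127.5°)) = -6.757 - j8.806 V
Step 2 — Sum components: V_total = 182 - j121.8 V.
Step 3 — Convert to polar: |V_total| = 219 V, ∠V_total = -33.8°.

V_total = 219∠-33.8° V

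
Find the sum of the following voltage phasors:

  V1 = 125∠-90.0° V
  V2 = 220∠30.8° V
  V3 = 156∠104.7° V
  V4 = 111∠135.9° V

Step 1 — Convert each phasor to rectangular form:
  V1 = 125·(cos(-90.0°) + j·sin(-90.0°)) = 0 - j125 V
  V2 = 220·(cos(30.8°) + j·sin(30.8°)) = 189 + j112.6 V
  V3 = 156·(cos(104.7°) + j·sin(104.7°)) = -39.59 + j150.9 V
  V4 = 111·(cos(135.9°) + j·sin(135.9°)) = -79.71 + j77.25 V
Step 2 — Sum components: V_total = 69.67 + j215.8 V.
Step 3 — Convert to polar: |V_total| = 226.8 V, ∠V_total = 72.1°.

V_total = 226.8∠72.1° V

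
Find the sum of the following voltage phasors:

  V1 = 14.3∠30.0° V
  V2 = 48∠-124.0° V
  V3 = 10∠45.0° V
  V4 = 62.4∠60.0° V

Step 1 — Convert each phasor to rectangular form:
  V1 = 14.3·(cos(30.0°) + j·sin(30.0°)) = 12.38 + j7.15 V
  V2 = 48·(cos(-124.0°) + j·sin(-124.0°)) = -26.84 - j39.79 V
  V3 = 10·(cos(45.0°) + j·sin(45.0°)) = 7.071 + j7.071 V
  V4 = 62.4·(cos(60.0°) + j·sin(60.0°)) = 31.2 + j54.04 V
Step 2 — Sum components: V_total = 23.81 + j28.47 V.
Step 3 — Convert to polar: |V_total| = 37.11 V, ∠V_total = 50.1°.

V_total = 37.11∠50.1° V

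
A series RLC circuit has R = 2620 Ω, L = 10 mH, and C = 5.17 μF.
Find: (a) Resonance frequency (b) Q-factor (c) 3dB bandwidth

Step 1 — Resonance condition Im(Z)=0 gives ω₀ = 1/√(LC).
Step 2 — ω₀ = 1/√(0.01·5.17e-06) = 4398 rad/s.
Step 3 — f₀ = ω₀/(2π) = 700 Hz.
Step 4 — Series Q: Q = ω₀L/R = 4398·0.01/2620 = 0.01679.
Step 5 — 3dB bandwidth: Δω = ω₀/Q = 2.62e+05 rad/s; BW = Δω/(2π) = 4.17e+04 Hz.

(a) f₀ = 700 Hz  (b) Q = 0.01679  (c) BW = 4.17e+04 Hz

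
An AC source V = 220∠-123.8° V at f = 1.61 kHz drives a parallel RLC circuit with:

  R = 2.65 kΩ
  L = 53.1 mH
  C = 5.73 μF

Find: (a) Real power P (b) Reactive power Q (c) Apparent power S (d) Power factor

Step 1 — Angular frequency: ω = 2π·f = 2π·1610 = 1.012e+04 rad/s.
Step 2 — Component impedances:
  R: Z = R = 2650 Ω
  L: Z = jωL = j·1.012e+04·0.0531 = 0 + j537.2 Ω
  C: Z = 1/(jωC) = -j/(ω·C) = 0 - j17.25 Ω
Step 3 — Parallel combination: 1/Z_total = 1/R + 1/L + 1/C; Z_total = 0.1199 - j17.82 Ω = 17.82∠-89.6° Ω.
Step 4 — Source phasor: V = 220∠-123.8° V = -122.4 - j182.8 V.
Step 5 — Current: I = V / Z = 10.21 - j6.935 A = 12.34∠-34.2° A.
Step 6 — Complex power: S = V·I* = 18.26 - j2715 VA.
Step 7 — Real power: P = Re(S) = 18.26 W.
Step 8 — Reactive power: Q = Im(S) = -2715 VAR.
Step 9 — Apparent power: |S| = 2715 VA.
Step 10 — Power factor: PF = P/|S| = 0.006726 (leading).

(a) P = 18.26 W  (b) Q = -2715 VAR  (c) S = 2715 VA  (d) PF = 0.006726 (leading)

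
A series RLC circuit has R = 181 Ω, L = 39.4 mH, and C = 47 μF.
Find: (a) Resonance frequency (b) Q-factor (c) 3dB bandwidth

Step 1 — Resonance: ω₀ = 1/√(LC) = 1/√(0.0394·4.7e-05) = 734.9 rad/s.
Step 2 — f₀ = ω₀/(2π) = 117 Hz.
Step 3 — Series Q: Q = ω₀L/R = 734.9·0.0394/181 = 0.16.
Step 4 — Bandwidth: Δω = ω₀/Q = 4594 rad/s; BW = Δω/(2π) = 731.1 Hz.

(a) f₀ = 117 Hz  (b) Q = 0.16  (c) BW = 731.1 Hz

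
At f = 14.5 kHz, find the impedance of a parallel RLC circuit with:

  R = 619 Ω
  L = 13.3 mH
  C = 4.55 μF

Step 1 — Angular frequency: ω = 2π·f = 2π·1.45e+04 = 9.111e+04 rad/s.
Step 2 — Component impedances:
  R: Z = R = 619 Ω
  L: Z = jωL = j·9.111e+04·0.0133 = 0 + j1212 Ω
  C: Z = 1/(jωC) = -j/(ω·C) = 0 - j2.412 Ω
Step 3 — Parallel combination: 1/Z_total = 1/R + 1/L + 1/C; Z_total = 0.009439 - j2.417 Ω = 2.417∠-89.8° Ω.

Z = 0.009439 - j2.417 Ω = 2.417∠-89.8° Ω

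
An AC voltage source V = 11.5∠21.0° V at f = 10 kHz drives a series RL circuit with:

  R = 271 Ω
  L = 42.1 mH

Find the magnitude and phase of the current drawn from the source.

Step 1 — Angular frequency: ω = 2π·f = 2π·1e+04 = 6.283e+04 rad/s.
Step 2 — Component impedances:
  R: Z = R = 271 Ω
  L: Z = jωL = j·6.283e+04·0.0421 = 0 + j2645 Ω
Step 3 — Series combination: Z_total = R + L = 271 + j2645 Ω = 2659∠84.2° Ω.
Step 4 — Source phasor: V = 11.5∠21.0° V = 10.74 + j4.121 V.
Step 5 — Ohm's law: I = V / Z_total = (10.74 + j4.121) / (271 + j2645) = 0.001953 - j0.003859 A.
Step 6 — Convert to polar: |I| = 0.004325 A, ∠I = -63.2°.

I = 0.004325∠-63.2° A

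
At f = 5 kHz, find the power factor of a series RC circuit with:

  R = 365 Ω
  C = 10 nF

Step 1 — Angular frequency: ω = 2π·f = 2π·5000 = 3.142e+04 rad/s.
Step 2 — Component impedances:
  R: Z = R = 365 Ω
  C: Z = 1/(jωC) = -j/(ω·C) = 0 - j3183 Ω
Step 3 — Series combination: Z_total = R + C = 365 - j3183 Ω = 3204∠-83.5° Ω.
Step 4 — Power factor: PF = cos(φ) = Re(Z)/|Z| = 365/3204 = 0.1139.
Step 5 — Type: Im(Z) = -3183 ⇒ leading (phase φ = -83.5°).

PF = 0.1139 (leading, φ = -83.5°)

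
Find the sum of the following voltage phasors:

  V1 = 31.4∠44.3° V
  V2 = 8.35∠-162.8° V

Step 1 — Convert each phasor to rectangular form:
  V1 = 31.4·(cos(44.3°) + j·sin(44.3°)) = 22.47 + j21.93 V
  V2 = 8.35·(cos(-162.8°) + j·sin(-162.8°)) = -7.977 - j2.469 V
Step 2 — Sum components: V_total = 14.5 + j19.46 V.
Step 3 — Convert to polar: |V_total| = 24.27 V, ∠V_total = 53.3°.

V_total = 24.27∠53.3° V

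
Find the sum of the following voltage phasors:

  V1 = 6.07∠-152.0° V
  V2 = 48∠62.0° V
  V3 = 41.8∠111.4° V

Step 1 — Convert each phasor to rectangular form:
  V1 = 6.07·(cos(-152.0°) + j·sin(-152.0°)) = -5.359 - j2.85 V
  V2 = 48·(cos(62.0°) + j·sin(62.0°)) = 22.53 + j42.38 V
  V3 = 41.8·(cos(111.4°) + j·sin(111.4°)) = -15.25 + j38.92 V
Step 2 — Sum components: V_total = 1.923 + j78.45 V.
Step 3 — Convert to polar: |V_total| = 78.47 V, ∠V_total = 88.6°.

V_total = 78.47∠88.6° V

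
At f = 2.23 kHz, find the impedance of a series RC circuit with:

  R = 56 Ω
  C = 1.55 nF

Step 1 — Angular frequency: ω = 2π·f = 2π·2230 = 1.401e+04 rad/s.
Step 2 — Component impedances:
  R: Z = R = 56 Ω
  C: Z = 1/(jωC) = -j/(ω·C) = 0 - j4.605e+04 Ω
Step 3 — Series combination: Z_total = R + C = 56 - j4.605e+04 Ω = 4.605e+04∠-89.9° Ω.

Z = 56 - j4.605e+04 Ω = 4.605e+04∠-89.9° Ω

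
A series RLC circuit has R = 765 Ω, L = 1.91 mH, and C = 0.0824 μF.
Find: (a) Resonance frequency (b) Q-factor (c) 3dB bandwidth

Step 1 — Resonance: ω₀ = 1/√(LC) = 1/√(0.00191·8.24e-08) = 7.971e+04 rad/s.
Step 2 — f₀ = ω₀/(2π) = 1.269e+04 Hz.
Step 3 — Series Q: Q = ω₀L/R = 7.971e+04·0.00191/765 = 0.199.
Step 4 — Bandwidth: Δω = ω₀/Q = 4.005e+05 rad/s; BW = Δω/(2π) = 6.375e+04 Hz.

(a) f₀ = 1.269e+04 Hz  (b) Q = 0.199  (c) BW = 6.375e+04 Hz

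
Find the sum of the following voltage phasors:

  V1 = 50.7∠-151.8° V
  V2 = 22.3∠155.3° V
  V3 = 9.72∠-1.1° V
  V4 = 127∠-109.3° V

Step 1 — Convert each phasor to rectangular form:
  V1 = 50.7·(cos(-151.8°) + j·sin(-151.8°)) = -44.68 - j23.96 V
  V2 = 22.3·(cos(155.3°) + j·sin(155.3°)) = -20.26 + j9.318 V
  V3 = 9.72·(cos(-1.1°) + j·sin(-1.1°)) = 9.718 - j0.1866 V
  V4 = 127·(cos(-109.3°) + j·sin(-109.3°)) = -41.98 - j119.9 V
Step 2 — Sum components: V_total = -97.2 - j134.7 V.
Step 3 — Convert to polar: |V_total| = 166.1 V, ∠V_total = -125.8°.

V_total = 166.1∠-125.8° V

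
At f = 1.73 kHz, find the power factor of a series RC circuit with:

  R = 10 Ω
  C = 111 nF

Step 1 — Angular frequency: ω = 2π·f = 2π·1730 = 1.087e+04 rad/s.
Step 2 — Component impedances:
  R: Z = R = 10 Ω
  C: Z = 1/(jωC) = -j/(ω·C) = 0 - j828.8 Ω
Step 3 — Series combination: Z_total = R + C = 10 - j828.8 Ω = 828.9∠-89.3° Ω.
Step 4 — Power factor: PF = cos(φ) = Re(Z)/|Z| = 10/828.9 = 0.01206.
Step 5 — Type: Im(Z) = -828.8 ⇒ leading (phase φ = -89.3°).

PF = 0.01206 (leading, φ = -89.3°)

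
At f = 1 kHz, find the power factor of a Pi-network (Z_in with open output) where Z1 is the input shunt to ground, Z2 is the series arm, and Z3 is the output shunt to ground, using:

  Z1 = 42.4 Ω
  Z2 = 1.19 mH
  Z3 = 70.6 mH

Step 1 — Angular frequency: ω = 2π·f = 2π·1000 = 6283 rad/s.
Step 2 — Component impedances:
  Z1: Z = R = 42.4 Ω
  Z2: Z = jωL = j·6283·0.00119 = 0 + j7.477 Ω
  Z3: Z = jωL = j·6283·0.0706 = 0 + j443.6 Ω
Step 3 — With open output, the series arm Z2 and the output shunt Z3 appear in series to ground: Z2 + Z3 = 0 + j451.1 Ω.
Step 4 — Parallel with input shunt Z1: Z_in = Z1 || (Z2 + Z3) = 42.03 + j3.951 Ω = 42.21∠5.4° Ω.
Step 5 — Power factor: PF = cos(φ) = Re(Z)/|Z| = 42.029/42.214 = 0.9956.
Step 6 — Type: Im(Z) = 3.951 ⇒ lagging (phase φ = 5.4°).

PF = 0.9956 (lagging, φ = 5.4°)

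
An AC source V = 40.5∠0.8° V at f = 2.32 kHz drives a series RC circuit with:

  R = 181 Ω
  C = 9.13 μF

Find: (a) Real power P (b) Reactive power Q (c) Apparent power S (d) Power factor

Step 1 — Angular frequency: ω = 2π·f = 2π·2320 = 1.458e+04 rad/s.
Step 2 — Component impedances:
  R: Z = R = 181 Ω
  C: Z = 1/(jωC) = -j/(ω·C) = 0 - j7.514 Ω
Step 3 — Series combination: Z_total = R + C = 181 - j7.514 Ω = 181.2∠-2.4° Ω.
Step 4 — Source phasor: V = 40.5∠0.8° V = 40.5 + j0.5655 V.
Step 5 — Current: I = V / Z = 0.2232 + j0.01239 A = 0.2236∠3.2° A.
Step 6 — Complex power: S = V·I* = 9.047 - j0.3755 VA.
Step 7 — Real power: P = Re(S) = 9.047 W.
Step 8 — Reactive power: Q = Im(S) = -0.3755 VAR.
Step 9 — Apparent power: |S| = 9.054 VA.
Step 10 — Power factor: PF = P/|S| = 0.9991 (leading).

(a) P = 9.047 W  (b) Q = -0.3755 VAR  (c) S = 9.054 VA  (d) PF = 0.9991 (leading)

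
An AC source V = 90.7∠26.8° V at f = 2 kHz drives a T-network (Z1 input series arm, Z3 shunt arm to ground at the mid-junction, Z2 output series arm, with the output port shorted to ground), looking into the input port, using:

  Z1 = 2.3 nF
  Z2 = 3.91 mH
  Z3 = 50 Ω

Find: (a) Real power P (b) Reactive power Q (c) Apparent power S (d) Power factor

Step 1 — Angular frequency: ω = 2π·f = 2π·2000 = 1.257e+04 rad/s.
Step 2 — Component impedances:
  Z1: Z = 1/(jωC) = -j/(ω·C) = 0 - j3.46e+04 Ω
  Z2: Z = jωL = j·1.257e+04·0.00391 = 0 + j49.13 Ω
  Z3: Z = R = 50 Ω
Step 3 — With the output port shorted to ground, the output series arm Z2 runs from the junction to ground; the shunt arm Z3 also runs from the junction to ground. They appear in parallel: Z3 || Z2 = 24.56 + j25 Ω.
Step 4 — Series with input arm Z1: Z_in = Z1 + (Z3 || Z2) = 24.56 - j3.457e+04 Ω = 3.457e+04∠-90.0° Ω.
Step 5 — Source phasor: V = 90.7∠26.8° V = 80.96 + j40.89 V.
Step 6 — Current: I = V / Z = -0.001181 + j0.002342 A = 0.002623∠116.8° A.
Step 7 — Complex power: S = V·I* = 0.000169 - j0.2379 VA.
Step 8 — Real power: P = Re(S) = 0.000169 W.
Step 9 — Reactive power: Q = Im(S) = -0.2379 VAR.
Step 10 — Apparent power: |S| = 0.2379 VA.
Step 11 — Power factor: PF = P/|S| = 0.0007105 (leading).

(a) P = 0.000169 W  (b) Q = -0.2379 VAR  (c) S = 0.2379 VA  (d) PF = 0.0007105 (leading)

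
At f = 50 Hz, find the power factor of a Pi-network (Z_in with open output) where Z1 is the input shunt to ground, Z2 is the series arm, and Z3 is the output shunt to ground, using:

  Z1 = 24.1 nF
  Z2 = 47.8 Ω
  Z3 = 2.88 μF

Step 1 — Angular frequency: ω = 2π·f = 2π·50 = 314.2 rad/s.
Step 2 — Component impedances:
  Z1: Z = 1/(jωC) = -j/(ω·C) = 0 - j1.321e+05 Ω
  Z2: Z = R = 47.8 Ω
  Z3: Z = 1/(jωC) = -j/(ω·C) = 0 - j1105 Ω
Step 3 — With open output, the series arm Z2 and the output shunt Z3 appear in series to ground: Z2 + Z3 = 47.8 - j1105 Ω.
Step 4 — Parallel with input shunt Z1: Z_in = Z1 || (Z2 + Z3) = 47.01 - j1096 Ω = 1097∠-87.5° Ω.
Step 5 — Power factor: PF = cos(φ) = Re(Z)/|Z| = 47.01/1097 = 0.04285.
Step 6 — Type: Im(Z) = -1096 ⇒ leading (phase φ = -87.5°).

PF = 0.04285 (leading, φ = -87.5°)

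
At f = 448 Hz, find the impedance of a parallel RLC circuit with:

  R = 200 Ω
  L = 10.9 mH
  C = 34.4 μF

Step 1 — Angular frequency: ω = 2π·f = 2π·448 = 2815 rad/s.
Step 2 — Component impedances:
  R: Z = R = 200 Ω
  L: Z = jωL = j·2815·0.0109 = 0 + j30.68 Ω
  C: Z = 1/(jωC) = -j/(ω·C) = 0 - j10.33 Ω
Step 3 — Parallel combination: 1/Z_total = 1/R + 1/L + 1/C; Z_total = 1.204 - j15.47 Ω = 15.52∠-85.5° Ω.

Z = 1.204 - j15.47 Ω = 15.52∠-85.5° Ω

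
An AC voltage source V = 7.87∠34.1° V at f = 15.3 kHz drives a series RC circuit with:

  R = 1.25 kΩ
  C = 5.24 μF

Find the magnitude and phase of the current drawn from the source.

Step 1 — Angular frequency: ω = 2π·f = 2π·1.53e+04 = 9.613e+04 rad/s.
Step 2 — Component impedances:
  R: Z = R = 1250 Ω
  C: Z = 1/(jωC) = -j/(ω·C) = 0 - j1.985 Ω
Step 3 — Series combination: Z_total = R + C = 1250 - j1.985 Ω = 1250∠-0.1° Ω.
Step 4 — Source phasor: V = 7.87∠34.1° V = 6.517 + j4.412 V.
Step 5 — Ohm's law: I = V / Z_total = (6.517 + j4.412) / (1250 - j1.985) = 0.005208 + j0.003538 A.
Step 6 — Convert to polar: |I| = 0.006296 A, ∠I = 34.2°.

I = 0.006296∠34.2° A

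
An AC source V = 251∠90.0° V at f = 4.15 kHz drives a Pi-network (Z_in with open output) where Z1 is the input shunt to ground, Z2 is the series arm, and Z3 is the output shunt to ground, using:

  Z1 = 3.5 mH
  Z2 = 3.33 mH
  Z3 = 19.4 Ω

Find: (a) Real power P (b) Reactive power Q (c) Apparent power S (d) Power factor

Step 1 — Angular frequency: ω = 2π·f = 2π·4150 = 2.608e+04 rad/s.
Step 2 — Component impedances:
  Z1: Z = jωL = j·2.608e+04·0.0035 = 0 + j91.26 Ω
  Z2: Z = jωL = j·2.608e+04·0.00333 = 0 + j86.83 Ω
  Z3: Z = R = 19.4 Ω
Step 3 — With open output, the series arm Z2 and the output shunt Z3 appear in series to ground: Z2 + Z3 = 19.4 + j86.83 Ω.
Step 4 — Parallel with input shunt Z1: Z_in = Z1 || (Z2 + Z3) = 5.035 + j45.04 Ω = 45.32∠83.6° Ω.
Step 5 — Source phasor: V = 251∠90.0° V = 0 + j251 V.
Step 6 — Current: I = V / Z = 5.504 + j0.6151 A = 5.538∠6.4° A.
Step 7 — Complex power: S = V·I* = 154.4 + j1381 VA.
Step 8 — Real power: P = Re(S) = 154.4 W.
Step 9 — Reactive power: Q = Im(S) = 1381 VAR.
Step 10 — Apparent power: |S| = 1390 VA.
Step 11 — Power factor: PF = P/|S| = 0.1111 (lagging).

(a) P = 154.4 W  (b) Q = 1381 VAR  (c) S = 1390 VA  (d) PF = 0.1111 (lagging)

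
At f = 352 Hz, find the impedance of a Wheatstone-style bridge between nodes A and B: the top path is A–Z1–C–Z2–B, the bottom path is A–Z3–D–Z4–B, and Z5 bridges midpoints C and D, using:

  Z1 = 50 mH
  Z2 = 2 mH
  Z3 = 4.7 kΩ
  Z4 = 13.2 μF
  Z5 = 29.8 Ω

Step 1 — Angular frequency: ω = 2π·f = 2π·352 = 2212 rad/s.
Step 2 — Component impedances:
  Z1: Z = jωL = j·2212·0.05 = 0 + j110.6 Ω
  Z2: Z = jωL = j·2212·0.002 = 0 + j4.423 Ω
  Z3: Z = R = 4700 Ω
  Z4: Z = 1/(jωC) = -j/(ω·C) = 0 - j34.25 Ω
  Z5: Z = R = 29.8 Ω
Step 3 — Bridge requires nodal analysis (the Z5 bridge couples midpoints C and D, so the two paths cannot be reduced to a simple series/parallel combination). Setting node B to ground and injecting 1 A at node A, the 3-node admittance system at A, C, D solves to V_A = Z_AB = 3.026 + j115.4 Ω = 115.4∠88.5° Ω.

Z = 3.026 + j115.4 Ω = 115.4∠88.5° Ω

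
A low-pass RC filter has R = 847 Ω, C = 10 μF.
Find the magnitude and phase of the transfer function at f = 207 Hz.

Step 1 — Angular frequency: ω = 2π·207 = 1301 rad/s.
Step 2 — Transfer function: H(jω) = 1/(1 + jωRC).
Step 3 — Denominator: 1 + jωRC = 1 + j·1301·847·1e-05 = 1 + j11.02.
Step 4 — H = 0.008173 - j0.09003.
Step 5 — Magnitude: |H| = 0.0904 (-20.9 dB); phase: φ = -84.8°.

|H| = 0.0904 (-20.9 dB), φ = -84.8°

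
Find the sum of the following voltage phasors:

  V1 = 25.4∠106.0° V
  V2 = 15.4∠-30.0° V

Step 1 — Convert each phasor to rectangular form:
  V1 = 25.4·(cos(106.0°) + j·sin(106.0°)) = -7.001 + j24.42 V
  V2 = 15.4·(cos(-30.0°) + j·sin(-30.0°)) = 13.34 - j7.7 V
Step 2 — Sum components: V_total = 6.336 + j16.72 V.
Step 3 — Convert to polar: |V_total| = 17.88 V, ∠V_total = 69.2°.

V_total = 17.88∠69.2° V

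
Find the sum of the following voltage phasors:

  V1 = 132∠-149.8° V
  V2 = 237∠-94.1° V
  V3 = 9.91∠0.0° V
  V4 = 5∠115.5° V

Step 1 — Convert each phasor to rectangular form:
  V1 = 132·(cos(-149.8°) + j·sin(-149.8°)) = -114.1 - j66.4 V
  V2 = 237·(cos(-94.1°) + j·sin(-94.1°)) = -16.94 - j236.4 V
  V3 = 9.91·(cos(0.0°) + j·sin(0.0°)) = 9.91 V
  V4 = 5·(cos(115.5°) + j·sin(115.5°)) = -2.153 + j4.513 V
Step 2 — Sum components: V_total = -123.3 - j298.3 V.
Step 3 — Convert to polar: |V_total| = 322.7 V, ∠V_total = -112.5°.

V_total = 322.7∠-112.5° V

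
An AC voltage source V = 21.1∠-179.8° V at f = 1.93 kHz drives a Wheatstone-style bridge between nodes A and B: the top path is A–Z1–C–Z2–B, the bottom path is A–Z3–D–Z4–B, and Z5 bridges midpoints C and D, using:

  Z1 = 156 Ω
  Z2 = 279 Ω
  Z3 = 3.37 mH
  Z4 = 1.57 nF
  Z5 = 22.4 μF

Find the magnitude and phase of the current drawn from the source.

Step 1 — Angular frequency: ω = 2π·f = 2π·1930 = 1.213e+04 rad/s.
Step 2 — Component impedances:
  Z1: Z = R = 156 Ω
  Z2: Z = R = 279 Ω
  Z3: Z = jωL = j·1.213e+04·0.00337 = 0 + j40.87 Ω
  Z4: Z = 1/(jωC) = -j/(ω·C) = 0 - j5.252e+04 Ω
  Z5: Z = 1/(jωC) = -j/(ω·C) = 0 - j3.681 Ω
Step 3 — Bridge requires nodal analysis (the Z5 bridge couples midpoints C and D, so the two paths cannot be reduced to a simple series/parallel combination). Setting node B to ground and injecting 1 A at node A, the 3-node admittance system at A, C, D solves to V_A = Z_AB = 287.3 + j33.71 Ω = 289.3∠6.7° Ω.
Step 4 — Source phasor: V = 21.1∠-179.8° V = -21.1 - j0.07365 V.
Step 5 — Ohm's law: I = V / Z_total = (-21.1 - j0.07365) / (287.3 + j33.71) = -0.07246 + j0.008246 A.
Step 6 — Convert to polar: |I| = 0.07293 A, ∠I = 173.5°.

I = 0.07293∠173.5° A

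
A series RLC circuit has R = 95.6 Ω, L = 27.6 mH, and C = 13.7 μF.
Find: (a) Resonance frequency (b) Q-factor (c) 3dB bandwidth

Step 1 — Resonance: ω₀ = 1/√(LC) = 1/√(0.0276·1.37e-05) = 1626 rad/s.
Step 2 — f₀ = ω₀/(2π) = 258.8 Hz.
Step 3 — Series Q: Q = ω₀L/R = 1626·0.0276/95.6 = 0.4695.
Step 4 — Bandwidth: Δω = ω₀/Q = 3464 rad/s; BW = Δω/(2π) = 551.3 Hz.

(a) f₀ = 258.8 Hz  (b) Q = 0.4695  (c) BW = 551.3 Hz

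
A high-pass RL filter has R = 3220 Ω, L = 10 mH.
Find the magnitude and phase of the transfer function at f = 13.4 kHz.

Step 1 — Angular frequency: ω = 2π·1.34e+04 = 8.419e+04 rad/s.
Step 2 — Transfer function: H(jω) = jωL/(R + jωL).
Step 3 — Numerator jωL = j·841.9; denominator R + jωL = 3220 + j841.9.
Step 4 — H = 0.06399 + j0.2447.
Step 5 — Magnitude: |H| = 0.253 (-11.9 dB); phase: φ = 75.3°.

|H| = 0.253 (-11.9 dB), φ = 75.3°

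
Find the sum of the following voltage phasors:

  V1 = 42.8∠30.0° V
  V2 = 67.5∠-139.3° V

Step 1 — Convert each phasor to rectangular form:
  V1 = 42.8·(cos(30.0°) + j·sin(30.0°)) = 37.07 + j21.4 V
  V2 = 67.5·(cos(-139.3°) + j·sin(-139.3°)) = -51.17 - j44.02 V
Step 2 — Sum components: V_total = -14.11 - j22.62 V.
Step 3 — Convert to polar: |V_total| = 26.66 V, ∠V_total = -122.0°.

V_total = 26.66∠-122.0° V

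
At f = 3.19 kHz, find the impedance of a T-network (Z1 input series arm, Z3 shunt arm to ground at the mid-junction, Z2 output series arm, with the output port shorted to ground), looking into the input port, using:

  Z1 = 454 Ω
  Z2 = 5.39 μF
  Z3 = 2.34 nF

Step 1 — Angular frequency: ω = 2π·f = 2π·3190 = 2.004e+04 rad/s.
Step 2 — Component impedances:
  Z1: Z = R = 454 Ω
  Z2: Z = 1/(jωC) = -j/(ω·C) = 0 - j9.256 Ω
  Z3: Z = 1/(jωC) = -j/(ω·C) = 0 - j2.132e+04 Ω
Step 3 — With the output port shorted to ground, the output series arm Z2 runs from the junction to ground; the shunt arm Z3 also runs from the junction to ground. They appear in parallel: Z3 || Z2 = 0 - j9.252 Ω.
Step 4 — Series with input arm Z1: Z_in = Z1 + (Z3 || Z2) = 454 - j9.252 Ω = 454.1∠-1.2° Ω.

Z = 454 - j9.252 Ω = 454.1∠-1.2° Ω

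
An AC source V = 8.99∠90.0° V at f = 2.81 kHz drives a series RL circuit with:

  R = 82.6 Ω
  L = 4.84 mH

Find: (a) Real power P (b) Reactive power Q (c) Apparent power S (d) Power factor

Step 1 — Angular frequency: ω = 2π·f = 2π·2810 = 1.766e+04 rad/s.
Step 2 — Component impedances:
  R: Z = R = 82.6 Ω
  L: Z = jωL = j·1.766e+04·0.00484 = 0 + j85.45 Ω
Step 3 — Series combination: Z_total = R + L = 82.6 + j85.45 Ω = 118.8∠46.0° Ω.
Step 4 — Source phasor: V = 8.99∠90.0° V = 0 + j8.99 V.
Step 5 — Current: I = V / Z = 0.05439 + j0.05257 A = 0.07564∠44.0° A.
Step 6 — Complex power: S = V·I* = 0.4726 + j0.4889 VA.
Step 7 — Real power: P = Re(S) = 0.4726 W.
Step 8 — Reactive power: Q = Im(S) = 0.4889 VAR.
Step 9 — Apparent power: |S| = 0.68 VA.
Step 10 — Power factor: PF = P/|S| = 0.695 (lagging).

(a) P = 0.4726 W  (b) Q = 0.4889 VAR  (c) S = 0.68 VA  (d) PF = 0.695 (lagging)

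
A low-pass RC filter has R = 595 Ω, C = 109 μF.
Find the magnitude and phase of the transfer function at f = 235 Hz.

Step 1 — Angular frequency: ω = 2π·235 = 1477 rad/s.
Step 2 — Transfer function: H(jω) = 1/(1 + jωRC).
Step 3 — Denominator: 1 + jωRC = 1 + j·1477·595·0.000109 = 1 + j95.76.
Step 4 — H = 0.000109 - j0.01044.
Step 5 — Magnitude: |H| = 0.01044 (-39.6 dB); phase: φ = -89.4°.

|H| = 0.01044 (-39.6 dB), φ = -89.4°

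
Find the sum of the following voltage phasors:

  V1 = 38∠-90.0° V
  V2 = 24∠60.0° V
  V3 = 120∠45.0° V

Step 1 — Convert each phasor to rectangular form:
  V1 = 38·(cos(-90.0°) + j·sin(-90.0°)) = 0 - j38 V
  V2 = 24·(cos(60.0°) + j·sin(60.0°)) = 12 + j20.78 V
  V3 = 120·(cos(45.0°) + j·sin(45.0°)) = 84.85 + j84.85 V
Step 2 — Sum components: V_total = 96.85 + j67.64 V.
Step 3 — Convert to polar: |V_total| = 118.1 V, ∠V_total = 34.9°.

V_total = 118.1∠34.9° V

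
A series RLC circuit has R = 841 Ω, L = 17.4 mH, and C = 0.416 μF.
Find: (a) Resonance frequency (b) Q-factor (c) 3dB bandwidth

Step 1 — Resonance condition Im(Z)=0 gives ω₀ = 1/√(LC).
Step 2 — ω₀ = 1/√(0.0174·4.16e-07) = 1.175e+04 rad/s.
Step 3 — f₀ = ω₀/(2π) = 1871 Hz.
Step 4 — Series Q: Q = ω₀L/R = 1.175e+04·0.0174/841 = 0.2432.
Step 5 — 3dB bandwidth: Δω = ω₀/Q = 4.833e+04 rad/s; BW = Δω/(2π) = 7692 Hz.

(a) f₀ = 1871 Hz  (b) Q = 0.2432  (c) BW = 7692 Hz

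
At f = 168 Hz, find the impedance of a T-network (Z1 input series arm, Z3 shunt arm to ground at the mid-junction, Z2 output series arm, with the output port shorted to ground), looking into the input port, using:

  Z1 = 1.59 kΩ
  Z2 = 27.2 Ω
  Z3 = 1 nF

Step 1 — Angular frequency: ω = 2π·f = 2π·168 = 1056 rad/s.
Step 2 — Component impedances:
  Z1: Z = R = 1590 Ω
  Z2: Z = R = 27.2 Ω
  Z3: Z = 1/(jωC) = -j/(ω·C) = 0 - j9.474e+05 Ω
Step 3 — With the output port shorted to ground, the output series arm Z2 runs from the junction to ground; the shunt arm Z3 also runs from the junction to ground. They appear in parallel: Z3 || Z2 = 27.2 - j0.000781 Ω.
Step 4 — Series with input arm Z1: Z_in = Z1 + (Z3 || Z2) = 1617 - j0.000781 Ω = 1617∠-0.0° Ω.

Z = 1617 - j0.000781 Ω = 1617∠-0.0° Ω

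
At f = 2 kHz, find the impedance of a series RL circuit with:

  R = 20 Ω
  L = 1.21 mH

Step 1 — Angular frequency: ω = 2π·f = 2π·2000 = 1.257e+04 rad/s.
Step 2 — Component impedances:
  R: Z = R = 20 Ω
  L: Z = jωL = j·1.257e+04·0.00121 = 0 + j15.21 Ω
Step 3 — Series combination: Z_total = R + L = 20 + j15.21 Ω = 25.12∠37.2° Ω.

Z = 20 + j15.21 Ω = 25.12∠37.2° Ω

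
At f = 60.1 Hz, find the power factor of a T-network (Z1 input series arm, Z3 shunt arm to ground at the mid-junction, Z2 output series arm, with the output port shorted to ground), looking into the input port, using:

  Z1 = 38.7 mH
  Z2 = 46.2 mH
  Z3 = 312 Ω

Step 1 — Angular frequency: ω = 2π·f = 2π·60.1 = 377.6 rad/s.
Step 2 — Component impedances:
  Z1: Z = jωL = j·377.6·0.0387 = 0 + j14.61 Ω
  Z2: Z = jωL = j·377.6·0.0462 = 0 + j17.45 Ω
  Z3: Z = R = 312 Ω
Step 3 — With the output port shorted to ground, the output series arm Z2 runs from the junction to ground; the shunt arm Z3 also runs from the junction to ground. They appear in parallel: Z3 || Z2 = 0.9725 + j17.39 Ω.
Step 4 — Series with input arm Z1: Z_in = Z1 + (Z3 || Z2) = 0.9725 + j32.01 Ω = 32.02∠88.3° Ω.
Step 5 — Power factor: PF = cos(φ) = Re(Z)/|Z| = 0.9725/32.02 = 0.03037.
Step 6 — Type: Im(Z) = 32.01 ⇒ lagging (phase φ = 88.3°).

PF = 0.03037 (lagging, φ = 88.3°)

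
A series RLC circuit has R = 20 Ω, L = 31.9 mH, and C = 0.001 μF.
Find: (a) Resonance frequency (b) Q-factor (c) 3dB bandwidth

Step 1 — Resonance condition Im(Z)=0 gives ω₀ = 1/√(LC).
Step 2 — ω₀ = 1/√(0.0319·1e-09) = 1.771e+05 rad/s.
Step 3 — f₀ = ω₀/(2π) = 2.818e+04 Hz.
Step 4 — Series Q: Q = ω₀L/R = 1.771e+05·0.0319/20 = 282.4.
Step 5 — 3dB bandwidth: Δω = ω₀/Q = 627 rad/s; BW = Δω/(2π) = 99.78 Hz.

(a) f₀ = 2.818e+04 Hz  (b) Q = 282.4  (c) BW = 99.78 Hz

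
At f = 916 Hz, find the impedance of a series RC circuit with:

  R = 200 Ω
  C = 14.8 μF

Step 1 — Angular frequency: ω = 2π·f = 2π·916 = 5755 rad/s.
Step 2 — Component impedances:
  R: Z = R = 200 Ω
  C: Z = 1/(jωC) = -j/(ω·C) = 0 - j11.74 Ω
Step 3 — Series combination: Z_total = R + C = 200 - j11.74 Ω = 200.3∠-3.4° Ω.

Z = 200 - j11.74 Ω = 200.3∠-3.4° Ω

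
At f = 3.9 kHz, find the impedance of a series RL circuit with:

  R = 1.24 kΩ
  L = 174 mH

Step 1 — Angular frequency: ω = 2π·f = 2π·3900 = 2.45e+04 rad/s.
Step 2 — Component impedances:
  R: Z = R = 1240 Ω
  L: Z = jωL = j·2.45e+04·0.174 = 0 + j4264 Ω
Step 3 — Series combination: Z_total = R + L = 1240 + j4264 Ω = 4440∠73.8° Ω.

Z = 1240 + j4264 Ω = 4440∠73.8° Ω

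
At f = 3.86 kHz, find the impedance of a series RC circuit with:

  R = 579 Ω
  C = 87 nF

Step 1 — Angular frequency: ω = 2π·f = 2π·3860 = 2.425e+04 rad/s.
Step 2 — Component impedances:
  R: Z = R = 579 Ω
  C: Z = 1/(jωC) = -j/(ω·C) = 0 - j473.9 Ω
Step 3 — Series combination: Z_total = R + C = 579 - j473.9 Ω = 748.2∠-39.3° Ω.

Z = 579 - j473.9 Ω = 748.2∠-39.3° Ω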